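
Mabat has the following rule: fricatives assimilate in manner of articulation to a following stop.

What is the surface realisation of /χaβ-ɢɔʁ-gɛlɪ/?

[χabɢɔɢgɛlɪ]

/β/ is a voiced bilabial fricative. The following trigger /ɢ/ is a stop, so /β/ must become a stop as well.
Changing only its manner to stop gives [b] — the voiced bilabial stop.
At the second juncture, /ʁ/ likewise becomes [ɢ] adjacent to /g/.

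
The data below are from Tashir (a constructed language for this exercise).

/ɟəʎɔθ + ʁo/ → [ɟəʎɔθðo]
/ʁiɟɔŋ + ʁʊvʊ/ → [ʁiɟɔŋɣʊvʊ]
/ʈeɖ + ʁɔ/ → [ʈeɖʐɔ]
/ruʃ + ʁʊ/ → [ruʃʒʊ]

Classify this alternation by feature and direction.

progressive place assimilation

The segment that alternates is /ʁ/, which surfaces as [ð] when adjacent to /θ/.
/ʁ/ is uvular while /θ/ is dental; the output [ð] is dental, matching the trigger — so the feature that spreads is place.
Manner and voice are unchanged, so the assimilation is partial, not total.
Checking the remaining alternations: /ʁ/ → [ɣ] after /ŋ/ (uvular → velar, matching velar); /ʁ/ → [ʐ] after /ɖ/ (uvular → retroflex, matching retroflex); /ʁ/ → [ʒ] after /ʃ/ (uvular → postalveolar, matching postalveolar) — only place changes, and always toward the preceding segment.
The trigger is the preceding segment, so the direction is progressive (perseverative).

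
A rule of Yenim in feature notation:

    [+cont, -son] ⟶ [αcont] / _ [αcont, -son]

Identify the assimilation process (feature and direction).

regressive manner assimilation

The shared variable α links the value of [cont] on the target to that of the neighbouring obstruent. [cont] distinguishes stops from fricatives — a manner-of-articulation feature — so this is manner assimilation.
Since the environment is written after the underscore, the trigger follows the target; the direction is regressive.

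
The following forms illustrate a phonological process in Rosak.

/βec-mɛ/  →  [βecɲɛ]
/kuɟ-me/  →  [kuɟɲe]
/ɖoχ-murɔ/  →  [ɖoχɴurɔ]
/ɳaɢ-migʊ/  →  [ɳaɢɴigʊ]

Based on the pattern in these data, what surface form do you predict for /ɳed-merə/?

[ɳednerə]

The data show progressive place assimilation: /m/ → [ɲ] after /c/; /m/ → [ɲ] after /ɟ/; /m/ → [ɴ] after /χ/; /m/ → [ɴ] after /ɢ/. In each pair only place changes, matching the preceding consonant, while manner and voice stay constant.
The rule targets /m/ (voiced bilabial nasal), which sits after the trigger /d/ (alveolar).
The voiced alveolar nasal is [n], so /m/ → [n].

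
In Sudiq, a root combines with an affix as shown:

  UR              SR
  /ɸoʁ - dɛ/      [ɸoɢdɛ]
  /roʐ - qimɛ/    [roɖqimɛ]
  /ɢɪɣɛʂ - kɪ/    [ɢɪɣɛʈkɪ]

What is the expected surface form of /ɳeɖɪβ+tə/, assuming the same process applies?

[ɳeɖɪbtə]

The data show regressive manner assimilation: /ʁ/ → [ɢ] before /d/; /ʐ/ → [ɖ] before /q/; /ʂ/ → [ʈ] before /k/. In each pair only manner changes, matching the following consonant, while place and voice stay constant.
/β/ is a voiced bilabial fricative. The following trigger /t/ is a stop, so /β/ must become a stop as well.
Changing only its manner to stop gives [b] — the voiced bilabial stop.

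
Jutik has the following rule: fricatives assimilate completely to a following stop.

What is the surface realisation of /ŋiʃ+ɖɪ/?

/ʃ/ is the segment targeted by the rule; it sits immediately before /ɖ/, so it assimilates completely and surfaces as [ɖ].

[ŋiɖɖɪ]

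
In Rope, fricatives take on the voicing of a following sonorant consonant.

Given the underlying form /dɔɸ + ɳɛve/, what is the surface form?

The rule targets /ɸ/ (voiceless bilabial fricative), which sits before the trigger /ɳ/ (voiced).
A voiced bilabial fricative is [β], so the surface segment is [β].

[dɔβɳɛve]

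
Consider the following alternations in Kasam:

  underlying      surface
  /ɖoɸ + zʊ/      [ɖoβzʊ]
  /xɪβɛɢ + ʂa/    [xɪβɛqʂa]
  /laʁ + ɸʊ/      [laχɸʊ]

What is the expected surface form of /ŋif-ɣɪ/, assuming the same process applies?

[ŋivɣɪ]

The data show regressive voicing assimilation: /ɸ/ → [β] before /z/; /ɢ/ → [q] before /ʂ/; /ʁ/ → [χ] before /ɸ/. In each pair only voicing changes, matching the following consonant, while place and manner stay constant.
/f/ is a voiceless labiodental fricative. The following trigger /ɣ/ is voiced, so /f/ must become voiced as well.
The voiced labiodental fricative is [v], so /f/ → [v].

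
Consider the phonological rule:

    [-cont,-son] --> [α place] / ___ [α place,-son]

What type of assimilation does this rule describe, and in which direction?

The shared variable α links the value of the place features (abbreviated [place]) on the target to the same value on the neighbouring segment, so place is the feature that assimilates.
Since the environment is written after the underscore, the trigger follows the target; the direction is regressive.

regressive place assimilation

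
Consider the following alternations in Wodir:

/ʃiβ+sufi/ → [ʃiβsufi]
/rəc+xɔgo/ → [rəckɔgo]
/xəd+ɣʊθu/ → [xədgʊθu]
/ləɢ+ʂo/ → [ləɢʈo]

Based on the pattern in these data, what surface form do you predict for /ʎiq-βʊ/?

The data show progressive manner assimilation: /x/ → [k] after /c/; /ɣ/ → [g] after /d/; /ʂ/ → [ʈ] after /ɢ/. In each pair only manner changes, matching the preceding consonant, while place and voice stay constant.
No alternation appears in [ʃiβsufi]: there the adjacent consonants already agree in manner (/s/ and /β/ are both fricatives), so this form is consistent with the same rule.
The rule targets /β/ (voiced bilabial fricative), which sits after the trigger /q/ (stop).
A voiced bilabial stop is [b], so the surface segment is [b].

[ʎiqbʊ]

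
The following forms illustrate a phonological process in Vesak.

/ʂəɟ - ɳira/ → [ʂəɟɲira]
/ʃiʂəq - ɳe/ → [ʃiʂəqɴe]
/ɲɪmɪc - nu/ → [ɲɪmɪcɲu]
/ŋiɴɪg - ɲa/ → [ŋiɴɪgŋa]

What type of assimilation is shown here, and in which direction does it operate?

progressive place assimilation

Underlying /ɳ/ is realised as [ɲ] next to /ɟ/; /ɟ/ itself does not change.
The change retroflex → palatal matches the place of the preceding /ɟ/, identifying this as place assimilation.
Manner and voice are unchanged, so the assimilation is partial, not total.
The other alternating forms pattern the same way: /ɳ/ → [ɴ] after /q/ (retroflex → uvular, matching uvular); /n/ → [ɲ] after /c/ (alveolar → palatal, matching palatal); /ɲ/ → [ŋ] after /g/ (palatal → velar, matching velar) — only place changes, and always toward the preceding segment.
Since the segment that changes follows the conditioning segment, the assimilation is progressive.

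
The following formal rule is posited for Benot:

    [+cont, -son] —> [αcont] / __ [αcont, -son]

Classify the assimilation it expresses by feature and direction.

The rule copies [cont] (continuancy) from the environment onto the target fricatives; since [±cont] encodes the stop/fricative manner contrast, the assimilating dimension is manner.
The conditioning segment sits to the right of the focus bar, meaning the trigger follows the segment that changes — regressive assimilation.

regressive manner assimilation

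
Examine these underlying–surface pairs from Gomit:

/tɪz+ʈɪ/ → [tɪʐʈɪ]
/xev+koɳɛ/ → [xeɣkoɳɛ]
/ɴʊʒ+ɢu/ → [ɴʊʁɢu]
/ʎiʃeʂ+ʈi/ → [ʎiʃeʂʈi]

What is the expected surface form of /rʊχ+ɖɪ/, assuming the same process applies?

The data show regressive place assimilation: /z/ → [ʐ] before /ʈ/; /v/ → [ɣ] before /k/; /ʒ/ → [ʁ] before /ɢ/. In each pair only place changes, matching the following consonant, while manner and voice stay constant.
Nothing changes in [ʎiʃeʂʈi]: there the adjacent consonants already agree in place (/ʂ/ and /ʈ/ are both retroflex), so this form is consistent with the same rule.
The rule targets /χ/ (voiceless uvular fricative), which sits before the trigger /ɖ/ (retroflex).
Changing only its place to retroflex gives [ʂ] — the voiceless retroflex fricative.

[rʊʂɖɪ]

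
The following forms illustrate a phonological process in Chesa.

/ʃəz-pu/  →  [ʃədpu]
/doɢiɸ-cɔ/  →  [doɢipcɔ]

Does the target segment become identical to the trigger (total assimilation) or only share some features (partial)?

partial assimilation

The segment that alternates is /z/, which surfaces as [d] when adjacent to /p/.
/z/ is a fricative while /p/ is a stop; the output [d] is a stop, matching the trigger — so the feature that spreads is manner.
Place and voice are unchanged, so the assimilation is partial, not total.
Checking the remaining alternation: /ɸ/ → [p] before /c/ (fricative → stop, matching a stop) — only manner changes, and always toward the following segment.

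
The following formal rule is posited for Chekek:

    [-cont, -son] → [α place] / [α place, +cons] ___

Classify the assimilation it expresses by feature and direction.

progressive place assimilation

The rule copies the place features (abbreviated [place]) from the environment onto the target, so the assimilating feature is place.
Since the environment is written before the underscore, the trigger precedes the target; the direction is progressive.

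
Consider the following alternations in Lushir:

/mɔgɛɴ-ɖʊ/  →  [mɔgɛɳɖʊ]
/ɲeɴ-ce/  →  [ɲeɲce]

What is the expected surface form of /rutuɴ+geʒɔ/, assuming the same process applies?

The data show regressive place assimilation: /ɴ/ → [ɳ] before /ɖ/; /ɴ/ → [ɲ] before /c/. In each pair only place changes, matching the following consonant, while manner and voice stay constant.
/ɴ/ is a voiced uvular nasal. The following trigger /g/ is velar, so /ɴ/ must become velar as well.
A voiced velar nasal is [ŋ], so the surface segment is [ŋ].

[rutuŋgeʒɔ]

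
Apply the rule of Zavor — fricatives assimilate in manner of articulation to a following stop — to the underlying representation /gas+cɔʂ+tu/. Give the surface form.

[gatcɔʈtu]

The rule targets /s/ (voiceless alveolar fricative), which sits before the trigger /c/ (stop).
The voiceless alveolar stop is [t], so /s/ → [t].
The same rule applies at the second boundary: /ʂ/ → [ʈ] next to /t/.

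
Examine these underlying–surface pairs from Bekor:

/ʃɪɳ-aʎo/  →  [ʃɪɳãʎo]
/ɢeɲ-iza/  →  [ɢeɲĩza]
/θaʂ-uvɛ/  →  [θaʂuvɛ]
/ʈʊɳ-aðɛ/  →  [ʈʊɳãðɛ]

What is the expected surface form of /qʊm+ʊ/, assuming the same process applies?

The data show progressive nasality assimilation (vowel nasalisation): /a/ → [ã] after /ɳ/; /i/ → [ĩ] after /ɲ/ — a vowel is nasalised by an immediately preceding nasal consonant.
No change occurs in [θaʂuvɛ] because the vowel at the boundary is adjacent to an oral consonant, not a nasal (/u/ next to /ʂ/).
The vowel /ʊ/ is adjacent to the preceding nasal /m/, so it acquires [+nasal] and surfaces as [ʊ̃].

[qʊmʊ̃]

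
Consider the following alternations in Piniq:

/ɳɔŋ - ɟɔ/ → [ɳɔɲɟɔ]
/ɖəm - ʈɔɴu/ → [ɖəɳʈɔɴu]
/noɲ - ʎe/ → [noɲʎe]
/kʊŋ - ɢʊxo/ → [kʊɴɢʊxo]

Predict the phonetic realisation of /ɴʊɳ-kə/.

The data show regressive place assimilation: /ŋ/ → [ɲ] before /ɟ/; /m/ → [ɳ] before /ʈ/; /ŋ/ → [ɴ] before /ɢ/. In each pair only place changes, matching the following consonant, while manner and voice stay constant.
No alternation appears in [noɲʎe]: there the adjacent consonants already agree in place (/ɲ/ and /ʎ/ are both palatal), so this form is consistent with the same rule.
/ɳ/ is a voiced retroflex nasal. The following trigger /k/ is velar, so /ɳ/ must become velar as well.
Changing only its place to velar gives [ŋ] — the voiced velar nasal.

[ɴʊŋkə]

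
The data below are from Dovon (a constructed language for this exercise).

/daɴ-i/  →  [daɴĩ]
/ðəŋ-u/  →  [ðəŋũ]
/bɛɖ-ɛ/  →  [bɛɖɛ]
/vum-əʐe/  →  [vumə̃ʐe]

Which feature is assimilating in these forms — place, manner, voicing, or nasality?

nasality

The vowel /i/ surfaces as nasalised [ĩ] next to the preceding nasal /ɴ/ — it has acquired the [+nasal] feature of its neighbour.
The other forms show the same pattern: /u/ → [ũ] after /ŋ/; /ə/ → [ə̃] after /m/ — each time a vowel is nasalised next to a preceding nasal.
No change occurs in [bɛɖɛ] because the vowel at the boundary is adjacent to an oral consonant, not a nasal (/ɛ/ next to /ɖ/).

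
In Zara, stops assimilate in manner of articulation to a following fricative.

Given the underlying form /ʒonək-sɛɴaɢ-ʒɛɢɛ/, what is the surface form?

[ʒonəxsɛɴaʁʒɛɢɛ]

The rule targets /k/ (voiceless velar stop), which sits before the trigger /s/ (fricative).
A voiceless velar fricative is [x], so the surface segment is [x].
The same rule applies at the second boundary: /ɢ/ → [ʁ] next to /ʒ/.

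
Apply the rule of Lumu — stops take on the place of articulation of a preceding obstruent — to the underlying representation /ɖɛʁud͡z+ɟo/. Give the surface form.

The rule targets /ɟ/ (voiced palatal stop), which sits after the trigger /d͡z/ (alveolar).
Changing only its place to alveolar gives [d] — the voiced alveolar stop.

[ɖɛʁud͡zdo]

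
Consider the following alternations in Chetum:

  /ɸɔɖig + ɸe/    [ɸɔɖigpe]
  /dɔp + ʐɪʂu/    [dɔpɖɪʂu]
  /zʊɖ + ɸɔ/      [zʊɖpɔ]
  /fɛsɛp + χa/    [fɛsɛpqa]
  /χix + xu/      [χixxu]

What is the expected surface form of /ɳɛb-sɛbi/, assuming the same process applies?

[ɳɛbtɛbi]

The data show progressive manner assimilation: /ɸ/ → [p] after /g/; /ʐ/ → [ɖ] after /p/; /ɸ/ → [p] after /ɖ/; /χ/ → [q] after /p/. In each pair only manner changes, matching the preceding consonant, while place and voice stay constant.
Nothing changes in [χixxu]: there the adjacent consonants already agree in manner (/x/ and /x/ are both fricatives), so this form is consistent with the same rule.
/s/ is a voiceless alveolar fricative. The preceding trigger /b/ is a stop, so /s/ must become a stop as well.
The voiceless alveolar stop is [t], so /s/ → [t].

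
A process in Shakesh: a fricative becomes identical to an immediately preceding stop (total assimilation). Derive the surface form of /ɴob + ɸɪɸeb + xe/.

[ɴobbɪɸebbe]

/ɸ/ is the segment targeted by the rule; it sits immediately after /b/, so it assimilates completely and surfaces as [b].
At the second juncture, /x/ likewise becomes [b] adjacent to /b/.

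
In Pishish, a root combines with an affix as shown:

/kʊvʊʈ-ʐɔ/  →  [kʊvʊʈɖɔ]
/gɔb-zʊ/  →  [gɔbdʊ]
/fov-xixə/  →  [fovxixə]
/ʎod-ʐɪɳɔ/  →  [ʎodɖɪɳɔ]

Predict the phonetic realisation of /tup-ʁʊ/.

The data show progressive manner assimilation: /ʐ/ → [ɖ] after /ʈ/; /z/ → [d] after /b/; /ʐ/ → [ɖ] after /d/. In each pair only manner changes, matching the preceding consonant, while place and voice stay constant.
Nothing changes in [fovxixə]: there the adjacent consonants already agree in manner (/x/ and /v/ are both fricatives), so this form is consistent with the same rule.
/ʁ/ is a voiced uvular fricative. The preceding trigger /p/ is a stop, so /ʁ/ must become a stop as well.
Changing only its manner to stop gives [ɢ] — the voiced uvular stop.

[tupɢʊ]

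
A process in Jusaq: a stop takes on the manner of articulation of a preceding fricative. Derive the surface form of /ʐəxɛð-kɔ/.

/k/ is a voiceless velar stop. The preceding trigger /ð/ is a fricative, so /k/ must become a fricative as well.
A voiceless velar fricative is [x], so the surface segment is [x].

[ʐəxɛðxɔ]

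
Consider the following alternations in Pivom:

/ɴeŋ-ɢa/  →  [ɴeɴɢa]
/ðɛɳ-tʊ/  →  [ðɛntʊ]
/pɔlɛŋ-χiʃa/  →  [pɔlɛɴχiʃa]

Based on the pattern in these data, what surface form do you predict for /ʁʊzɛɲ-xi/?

[ʁʊzɛŋxi]

The data show regressive place assimilation: /ŋ/ → [ɴ] before /ɢ/; /ɳ/ → [n] before /t/; /ŋ/ → [ɴ] before /χ/. In each pair only place changes, matching the following consonant, while manner and voice stay constant.
/ɲ/ is a voiced palatal nasal. The following trigger /x/ is velar, so /ɲ/ must become velar as well.
A voiced velar nasal is [ŋ], so the surface segment is [ŋ].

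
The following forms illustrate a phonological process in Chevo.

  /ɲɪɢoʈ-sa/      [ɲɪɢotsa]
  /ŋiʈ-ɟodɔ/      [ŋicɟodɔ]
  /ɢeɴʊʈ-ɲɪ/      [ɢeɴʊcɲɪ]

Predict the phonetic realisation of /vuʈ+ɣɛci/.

The data show regressive place assimilation: /ʈ/ → [t] before /s/; /ʈ/ → [c] before /ɟ/; /ʈ/ → [c] before /ɲ/. In each pair only place changes, matching the following consonant, while manner and voice stay constant.
The rule targets /ʈ/ (voiceless retroflex stop), which sits before the trigger /ɣ/ (velar).
Changing only its place to velar gives [k] — the voiceless velar stop.

[vukɣɛci]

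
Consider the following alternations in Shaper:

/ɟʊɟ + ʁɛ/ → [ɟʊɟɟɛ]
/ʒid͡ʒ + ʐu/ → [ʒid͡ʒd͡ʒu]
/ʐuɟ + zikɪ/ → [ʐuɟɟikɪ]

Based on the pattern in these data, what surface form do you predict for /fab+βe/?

[fabbe]

The data show progressive total assimilation (/ʁ/ → [ɟ] after /ɟ/; /ʐ/ → [d͡ʒ] after /d͡ʒ/; /z/ → [ɟ] after /ɟ/): in every case the target segment becomes identical to its preceding neighbour, copying more than a single feature.
/β/ is the segment targeted by the rule; it sits immediately after /b/, so it assimilates completely and surfaces as [b].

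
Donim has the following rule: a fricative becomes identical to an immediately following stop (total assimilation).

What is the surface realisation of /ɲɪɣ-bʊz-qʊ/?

/ɣ/ is the segment targeted by the rule; it sits immediately before /b/, so it assimilates completely and surfaces as [b].
The same rule applies at the second boundary: /z/ → [q] next to /q/.

[ɲɪbbʊqqʊ]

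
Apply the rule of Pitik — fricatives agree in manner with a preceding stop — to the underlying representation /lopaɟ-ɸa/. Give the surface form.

/ɸ/ is a voiceless bilabial fricative. The preceding trigger /ɟ/ is a stop, so /ɸ/ must become a stop as well.
Changing only its manner to stop gives [p] — the voiceless bilabial stop.

[lopaɟpa]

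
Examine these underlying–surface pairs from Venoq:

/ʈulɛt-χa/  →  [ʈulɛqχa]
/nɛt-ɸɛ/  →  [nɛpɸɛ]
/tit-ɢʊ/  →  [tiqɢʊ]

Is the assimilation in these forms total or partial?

Underlying /t/ is realised as [q] next to /χ/; /χ/ itself does not change.
The change alveolar → uvular matches the place of the following /χ/, identifying this as place assimilation.
Manner and voice are unchanged, so the assimilation is partial, not total.
The same holds elsewhere in the data: /t/ → [p] before /ɸ/ (alveolar → bilabial, matching bilabial); /t/ → [q] before /ɢ/ (alveolar → uvular, matching uvular) — only place changes, and always toward the following segment.

partial assimilation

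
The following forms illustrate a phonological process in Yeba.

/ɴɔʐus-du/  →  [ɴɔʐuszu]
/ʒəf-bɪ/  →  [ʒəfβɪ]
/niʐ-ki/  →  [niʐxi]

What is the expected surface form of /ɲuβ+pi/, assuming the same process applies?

[ɲuβɸi]

The data show progressive manner assimilation: /d/ → [z] after /s/; /b/ → [β] after /f/; /k/ → [x] after /ʐ/. In each pair only manner changes, matching the preceding consonant, while place and voice stay constant.
The rule targets /p/ (voiceless bilabial stop), which sits after the trigger /β/ (fricative).
A voiceless bilabial fricative is [ɸ], so the surface segment is [ɸ].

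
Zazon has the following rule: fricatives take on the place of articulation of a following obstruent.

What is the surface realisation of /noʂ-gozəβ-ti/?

[noxgozəzti]

/ʂ/ is a voiceless retroflex fricative. The following trigger /g/ is velar, so /ʂ/ must become velar as well.
Changing only its place to velar gives [x] — the voiceless velar fricative.
The same rule applies at the second boundary: /β/ → [z] next to /t/.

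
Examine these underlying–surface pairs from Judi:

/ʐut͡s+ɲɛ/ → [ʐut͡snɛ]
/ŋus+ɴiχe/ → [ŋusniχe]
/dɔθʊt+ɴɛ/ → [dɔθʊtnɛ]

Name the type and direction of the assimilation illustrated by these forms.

progressive place assimilation

The segment that alternates is /ɲ/, which surfaces as [n] when adjacent to /t͡s/.
The change palatal → alveolar matches the place of the preceding /t͡s/, identifying this as place assimilation.
Manner and voice are unchanged, so the assimilation is partial, not total.
The other alternating forms pattern the same way: /ɴ/ → [n] after /s/ (uvular → alveolar, matching alveolar); /ɴ/ → [n] after /t/ (uvular → alveolar, matching alveolar) — only place changes, and always toward the preceding segment.
Since the segment that changes follows the conditioning segment, the assimilation is progressive.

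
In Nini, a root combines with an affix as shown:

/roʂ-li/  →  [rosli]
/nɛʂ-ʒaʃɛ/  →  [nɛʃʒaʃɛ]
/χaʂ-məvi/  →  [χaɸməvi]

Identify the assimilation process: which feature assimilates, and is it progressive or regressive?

The segment that alternates is /ʂ/, which surfaces as [s] when adjacent to /l/.
/ʂ/ is retroflex while /l/ is alveolar; the output [s] is alveolar, matching the trigger — so the feature that spreads is place.
Manner and voice are unchanged, so the assimilation is partial, not total.
The other alternating forms pattern the same way: /ʂ/ → [ʃ] before /ʒ/ (retroflex → postalveolar, matching postalveolar); /ʂ/ → [ɸ] before /m/ (retroflex → bilabial, matching bilabial) — only place changes, and always toward the following segment.
The trigger is the following segment, so the direction is regressive (anticipatory).

regressive place assimilation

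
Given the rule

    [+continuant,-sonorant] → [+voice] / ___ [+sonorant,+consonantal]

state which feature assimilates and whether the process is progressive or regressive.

regressive voicing assimilation

The structural change is [+voice], and the conditioning segment [+sonorant,+consonantal] (a sonorant consonant) is itself voiced, so the target comes to share the voicing of its neighbour — voicing assimilation.
The conditioning segment sits to the right of the focus bar, meaning the trigger follows the segment that changes — regressive assimilation.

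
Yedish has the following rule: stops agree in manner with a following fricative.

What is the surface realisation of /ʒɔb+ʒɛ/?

[ʒɔβʒɛ]

/b/ is a voiced bilabial stop. The following trigger /ʒ/ is a fricative, so /b/ must become a fricative as well.
A voiced bilabial fricative is [β], so the surface segment is [β].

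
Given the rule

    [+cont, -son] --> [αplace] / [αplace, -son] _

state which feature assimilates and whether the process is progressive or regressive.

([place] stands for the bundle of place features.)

progressive place assimilation

The rule copies the place features (abbreviated [place]) from the environment onto the target, so the assimilating feature is place.
The conditioning segment sits to the left of the focus bar, meaning the trigger precedes the segment that changes — progressive assimilation.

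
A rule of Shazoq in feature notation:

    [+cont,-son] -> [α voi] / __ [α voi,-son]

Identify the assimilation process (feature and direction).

regressive voicing assimilation

The rule copies [voi] from the environment onto the target, so the assimilating feature is voicing.
The conditioning segment sits to the right of the focus bar, meaning the trigger follows the segment that changes — regressive assimilation.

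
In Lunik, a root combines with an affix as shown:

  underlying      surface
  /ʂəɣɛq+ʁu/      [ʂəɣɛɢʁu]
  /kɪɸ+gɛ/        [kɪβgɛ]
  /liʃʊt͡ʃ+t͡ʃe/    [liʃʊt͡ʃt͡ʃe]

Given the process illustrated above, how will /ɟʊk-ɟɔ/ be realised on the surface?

The data show regressive voicing assimilation: /q/ → [ɢ] before /ʁ/; /ɸ/ → [β] before /g/. In each pair only voicing changes, matching the following consonant, while place and manner stay constant.
No alternation appears in [liʃʊt͡ʃt͡ʃe]: there the adjacent consonants already agree in voicing (/t͡ʃ/ and /t͡ʃ/ are both voiceless), so this form is consistent with the same rule.
/k/ is a voiceless velar stop. The following trigger /ɟ/ is voiced, so /k/ must become voiced as well.
A voiced velar stop is [g], so the surface segment is [g].

[ɟʊgɟɔ]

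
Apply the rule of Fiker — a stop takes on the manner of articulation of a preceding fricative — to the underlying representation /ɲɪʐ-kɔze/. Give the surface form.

The rule targets /k/ (voiceless velar stop), which sits after the trigger /ʐ/ (fricative).
A voiceless velar fricative is [x], so the surface segment is [x].

[ɲɪʐxɔze]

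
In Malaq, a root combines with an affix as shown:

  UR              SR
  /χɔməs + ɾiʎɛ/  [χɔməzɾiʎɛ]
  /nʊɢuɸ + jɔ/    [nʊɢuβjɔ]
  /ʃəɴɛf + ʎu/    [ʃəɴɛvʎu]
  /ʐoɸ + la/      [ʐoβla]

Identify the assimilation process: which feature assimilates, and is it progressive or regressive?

regressive voicing assimilation

The segment that alternates is /s/, which surfaces as [z] when adjacent to /ɾ/.
The change voiceless → voiced matches the voicing of the following /ɾ/, identifying this as voicing assimilation.
Place and manner are unchanged, so the assimilation is partial, not total.
The same holds elsewhere in the data: /ɸ/ → [β] before /j/ (voiceless → voiced, matching voiced); /f/ → [v] before /ʎ/ (voiceless → voiced, matching voiced); /ɸ/ → [β] before /l/ (voiceless → voiced, matching voiced) — only voicing changes, and always toward the following segment.
The trigger is the following segment, so the direction is regressive (anticipatory).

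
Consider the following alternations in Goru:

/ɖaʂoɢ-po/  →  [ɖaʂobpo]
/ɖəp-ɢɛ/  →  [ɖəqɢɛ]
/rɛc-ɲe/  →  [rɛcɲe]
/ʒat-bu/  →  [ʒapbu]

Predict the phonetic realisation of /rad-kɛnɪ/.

[ragkɛnɪ]

The data show regressive place assimilation: /ɢ/ → [b] before /p/; /p/ → [q] before /ɢ/; /t/ → [p] before /b/. In each pair only place changes, matching the following consonant, while manner and voice stay constant.
No alternation appears in [rɛcɲe]: there the adjacent consonants already agree in place (/c/ and /ɲ/ are both palatal), so this form is consistent with the same rule.
/d/ is a voiced alveolar stop. The following trigger /k/ is velar, so /d/ must become velar as well.
A voiced velar stop is [g], so the surface segment is [g].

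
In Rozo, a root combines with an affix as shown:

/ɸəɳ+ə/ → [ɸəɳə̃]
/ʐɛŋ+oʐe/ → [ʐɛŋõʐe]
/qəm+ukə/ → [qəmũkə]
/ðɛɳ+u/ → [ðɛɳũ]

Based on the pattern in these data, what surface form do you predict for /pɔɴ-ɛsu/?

[pɔɴɛ̃su]

The data show progressive nasality assimilation (vowel nasalisation): /ə/ → [ə̃] after /ɳ/; /o/ → [õ] after /ŋ/; /u/ → [ũ] after /m/; /u/ → [ũ] after /ɳ/ — a vowel is nasalised by an immediately preceding nasal consonant.
The vowel /ɛ/ is adjacent to the preceding nasal /ɴ/, so it acquires [+nasal] and surfaces as [ɛ̃].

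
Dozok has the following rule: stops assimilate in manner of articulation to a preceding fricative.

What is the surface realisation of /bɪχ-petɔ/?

/p/ is a voiceless bilabial stop. The preceding trigger /χ/ is a fricative, so /p/ must become a fricative as well.
Changing only its manner to fricative gives [ɸ] — the voiceless bilabial fricative.

[bɪχɸetɔ]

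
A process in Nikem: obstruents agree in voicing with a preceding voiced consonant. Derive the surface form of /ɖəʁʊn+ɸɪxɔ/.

[ɖəʁʊnβɪxɔ]

The rule targets /ɸ/ (voiceless bilabial fricative), which sits after the trigger /n/ (voiced).
The voiced bilabial fricative is [β], so /ɸ/ → [β].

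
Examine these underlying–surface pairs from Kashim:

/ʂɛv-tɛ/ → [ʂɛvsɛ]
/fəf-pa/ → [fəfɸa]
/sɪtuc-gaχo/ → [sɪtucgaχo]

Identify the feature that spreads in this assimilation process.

manner

The segment that alternates is /t/, which surfaces as [s] when adjacent to /v/.
The change stop → fricative matches the manner of the preceding /v/, identifying this as manner assimilation.
Checking the remaining alternation: /p/ → [ɸ] after /f/ (stop → fricative, matching a fricative) — only manner changes, and always toward the preceding segment.
No alternation appears in [sɪtucgaχo]: there the adjacent consonants already agree in manner (/g/ and /c/ are both stops), so this form is consistent with the same rule.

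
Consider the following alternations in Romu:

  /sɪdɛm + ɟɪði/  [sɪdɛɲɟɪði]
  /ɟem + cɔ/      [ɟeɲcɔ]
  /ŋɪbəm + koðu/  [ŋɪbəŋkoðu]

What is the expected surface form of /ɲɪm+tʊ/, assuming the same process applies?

[ɲɪntʊ]

The data show regressive place assimilation: /m/ → [ɲ] before /ɟ/; /m/ → [ɲ] before /c/; /m/ → [ŋ] before /k/. In each pair only place changes, matching the following consonant, while manner and voice stay constant.
The rule targets /m/ (voiced bilabial nasal), which sits before the trigger /t/ (alveolar).
The voiced alveolar nasal is [n], so /m/ → [n].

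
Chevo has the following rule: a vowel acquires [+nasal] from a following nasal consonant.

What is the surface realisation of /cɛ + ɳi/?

The vowel /ɛ/ is adjacent to the following nasal /ɳ/, so it acquires [+nasal] and surfaces as [ɛ̃].

[cɛ̃ɳi]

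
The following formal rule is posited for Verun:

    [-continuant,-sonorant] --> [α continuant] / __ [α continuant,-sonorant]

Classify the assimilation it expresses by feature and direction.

regressive manner assimilation

The shared variable α links the value of [continuant] on the target to that of the neighbouring obstruent. [continuant] distinguishes stops from fricatives — a manner-of-articulation feature — so this is manner assimilation.
The conditioning segment sits to the right of the focus bar, meaning the trigger follows the segment that changes — regressive assimilation.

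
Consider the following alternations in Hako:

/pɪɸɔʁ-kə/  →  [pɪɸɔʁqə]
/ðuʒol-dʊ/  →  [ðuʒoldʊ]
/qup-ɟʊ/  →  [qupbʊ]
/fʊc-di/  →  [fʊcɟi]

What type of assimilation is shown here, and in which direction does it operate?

Comparing underlying and surface forms, /k/ → [q] is the alternation; the neighbouring /ʁ/ is constant.
The change velar → uvular matches the place of the preceding /ʁ/, identifying this as place assimilation.
Manner and voice are unchanged, so the assimilation is partial, not total.
Checking the remaining alternations: /ɟ/ → [b] after /p/ (palatal → bilabial, matching bilabial); /d/ → [ɟ] after /c/ (alveolar → palatal, matching palatal) — only place changes, and always toward the preceding segment.
No alternation appears in [ðuʒoldʊ]: there the adjacent consonants already agree in place (/d/ and /l/ are both alveolar), so this form is consistent with the same rule.
The trigger is the preceding segment, so the direction is progressive (perseverative).

progressive place assimilation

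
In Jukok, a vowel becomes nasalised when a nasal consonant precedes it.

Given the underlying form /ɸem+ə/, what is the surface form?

[ɸemə̃]

The vowel /ə/ is adjacent to the preceding nasal /m/, so it acquires [+nasal] and surfaces as [ə̃].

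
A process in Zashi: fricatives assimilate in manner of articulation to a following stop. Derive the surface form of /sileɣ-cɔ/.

[silegcɔ]

/ɣ/ is a voiced velar fricative. The following trigger /c/ is a stop, so /ɣ/ must become a stop as well.
A voiced velar stop is [g], so the surface segment is [g].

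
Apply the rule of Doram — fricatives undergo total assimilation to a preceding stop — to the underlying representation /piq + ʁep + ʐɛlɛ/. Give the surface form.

/ʁ/ is the segment targeted by the rule; it sits immediately after /q/, so it assimilates completely and surfaces as [q].
The same rule applies at the second boundary: /ʐ/ → [p] next to /p/.

[piqqeppɛlɛ]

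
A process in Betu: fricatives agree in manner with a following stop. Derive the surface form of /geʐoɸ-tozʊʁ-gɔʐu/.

/ɸ/ is a voiceless bilabial fricative. The following trigger /t/ is a stop, so /ɸ/ must become a stop as well.
Changing only its manner to stop gives [p] — the voiceless bilabial stop.
The same rule applies at the second boundary: /ʁ/ → [ɢ] next to /g/.

[geʐoptozʊɢgɔʐu]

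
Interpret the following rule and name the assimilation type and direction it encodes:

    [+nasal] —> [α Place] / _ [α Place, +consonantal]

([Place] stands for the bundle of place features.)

The rule copies the place features (abbreviated [Place]) from the environment onto the target, so the assimilating feature is place.
Since the environment is written after the underscore, the trigger follows the target; the direction is regressive.

regressive place assimilation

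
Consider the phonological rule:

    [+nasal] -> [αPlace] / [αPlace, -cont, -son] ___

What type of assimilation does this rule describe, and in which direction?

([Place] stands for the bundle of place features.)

progressive place assimilation

The shared variable α links the value of the place features (abbreviated [Place]) on the target to the same value on the neighbouring segment, so place is the feature that assimilates.
Since the environment is written before the underscore, the trigger precedes the target; the direction is progressive.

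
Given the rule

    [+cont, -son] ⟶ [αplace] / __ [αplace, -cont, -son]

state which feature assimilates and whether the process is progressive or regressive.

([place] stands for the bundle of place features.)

regressive place assimilation

The shared variable α links the value of the place features (abbreviated [place]) on the target to the same value on the neighbouring segment, so place is the feature that assimilates.
Since the environment is written after the underscore, the trigger follows the target; the direction is regressive.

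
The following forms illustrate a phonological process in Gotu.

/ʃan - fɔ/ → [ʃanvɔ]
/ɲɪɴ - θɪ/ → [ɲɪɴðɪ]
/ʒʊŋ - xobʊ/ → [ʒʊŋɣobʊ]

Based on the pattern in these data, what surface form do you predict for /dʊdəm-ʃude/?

[dʊdəmʒude]

The data show progressive voicing assimilation: /f/ → [v] after /n/; /θ/ → [ð] after /ɴ/; /x/ → [ɣ] after /ŋ/. In each pair only voicing changes, matching the preceding consonant, while place and manner stay constant.
The rule targets /ʃ/ (voiceless postalveolar fricative), which sits after the trigger /m/ (voiced).
The voiced postalveolar fricative is [ʒ], so /ʃ/ → [ʒ].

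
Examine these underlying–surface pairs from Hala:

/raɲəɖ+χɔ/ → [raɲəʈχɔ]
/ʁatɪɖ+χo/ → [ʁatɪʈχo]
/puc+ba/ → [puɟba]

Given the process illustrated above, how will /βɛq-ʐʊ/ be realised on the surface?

The data show regressive voicing assimilation: /ɖ/ → [ʈ] before /χ/; /c/ → [ɟ] before /b/. In each pair only voicing changes, matching the following consonant, while place and manner stay constant.
/q/ is a voiceless uvular stop. The following trigger /ʐ/ is voiced, so /q/ must become voiced as well.
Changing only its voicing to voiced gives [ɢ] — the voiced uvular stop.

[βɛɢʐʊ]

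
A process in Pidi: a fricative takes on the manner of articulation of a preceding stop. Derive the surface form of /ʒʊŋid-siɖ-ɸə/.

/s/ is a voiceless alveolar fricative. The preceding trigger /d/ is a stop, so /s/ must become a stop as well.
The voiceless alveolar stop is [t], so /s/ → [t].
The same rule applies at the second boundary: /ɸ/ → [p] next to /ɖ/.

[ʒʊŋidtiɖpə]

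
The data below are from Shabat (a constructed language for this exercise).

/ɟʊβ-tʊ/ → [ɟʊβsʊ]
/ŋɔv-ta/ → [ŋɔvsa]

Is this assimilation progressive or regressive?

Underlying /t/ is realised as [s] next to /β/; /β/ itself does not change.
/t/ is a stop while /β/ is a fricative; the output [s] is a fricative, matching the trigger — so the feature that spreads is manner.
The same holds elsewhere in the data: /t/ → [s] after /v/ (stop → fricative, matching a fricative) — only manner changes, and always toward the preceding segment.
The trigger is the preceding segment, so the direction is progressive (perseverative).

progressive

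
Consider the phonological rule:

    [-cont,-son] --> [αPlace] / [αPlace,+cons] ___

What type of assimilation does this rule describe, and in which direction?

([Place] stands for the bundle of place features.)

progressive place assimilation

The rule copies the place features (abbreviated [Place]) from the environment onto the target, so the assimilating feature is place.
The conditioning segment sits to the left of the focus bar, meaning the trigger precedes the segment that changes — progressive assimilation.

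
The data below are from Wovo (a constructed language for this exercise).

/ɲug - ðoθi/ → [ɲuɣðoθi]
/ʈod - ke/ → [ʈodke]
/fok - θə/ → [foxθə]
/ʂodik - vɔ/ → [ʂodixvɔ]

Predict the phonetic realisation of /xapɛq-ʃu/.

[xapɛχʃu]

The data show regressive manner assimilation: /g/ → [ɣ] before /ð/; /k/ → [x] before /θ/; /k/ → [x] before /v/. In each pair only manner changes, matching the following consonant, while place and voice stay constant.
Nothing changes in [ʈodke]: there the adjacent consonants already agree in manner (/d/ and /k/ are both stops), so this form is consistent with the same rule.
The rule targets /q/ (voiceless uvular stop), which sits before the trigger /ʃ/ (fricative).
A voiceless uvular fricative is [χ], so the surface segment is [χ].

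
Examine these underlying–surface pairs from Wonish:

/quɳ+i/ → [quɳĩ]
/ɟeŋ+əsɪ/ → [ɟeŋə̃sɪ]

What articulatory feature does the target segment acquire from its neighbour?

The vowel /i/ surfaces as nasalised [ĩ] next to the preceding nasal /ɳ/ — it has acquired the [+nasal] feature of its neighbour.
The other form shows the same pattern: /ə/ → [ə̃] after /ŋ/ — each time a vowel is nasalised next to a preceding nasal.

nasality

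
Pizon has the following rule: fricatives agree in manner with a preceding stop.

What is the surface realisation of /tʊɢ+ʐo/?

/ʐ/ is a voiced retroflex fricative. The preceding trigger /ɢ/ is a stop, so /ʐ/ must become a stop as well.
The voiced retroflex stop is [ɖ], so /ʐ/ → [ɖ].

[tʊɢɖo]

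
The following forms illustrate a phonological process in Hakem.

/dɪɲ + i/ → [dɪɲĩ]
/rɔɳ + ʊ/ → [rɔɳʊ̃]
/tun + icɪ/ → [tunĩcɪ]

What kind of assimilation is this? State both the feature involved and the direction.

The vowel /i/ surfaces as nasalised [ĩ] next to the preceding nasal /ɲ/ — it has acquired the [+nasal] feature of its neighbour.
Likewise in the remaining data: /ʊ/ → [ʊ̃] after /ɳ/; /i/ → [ĩ] after /n/ — each time a vowel is nasalised next to a preceding nasal.
Because the conditioning nasal is to the left of the vowel that changes, the process is progressive (perseverative).

progressive nasality assimilation (vowel nasalisation)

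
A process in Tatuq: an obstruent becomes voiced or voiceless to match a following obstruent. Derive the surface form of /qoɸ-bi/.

[qoβbi]

The rule targets /ɸ/ (voiceless bilabial fricative), which sits before the trigger /b/ (voiced).
Changing only its voicing to voiced gives [β] — the voiced bilabial fricative.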